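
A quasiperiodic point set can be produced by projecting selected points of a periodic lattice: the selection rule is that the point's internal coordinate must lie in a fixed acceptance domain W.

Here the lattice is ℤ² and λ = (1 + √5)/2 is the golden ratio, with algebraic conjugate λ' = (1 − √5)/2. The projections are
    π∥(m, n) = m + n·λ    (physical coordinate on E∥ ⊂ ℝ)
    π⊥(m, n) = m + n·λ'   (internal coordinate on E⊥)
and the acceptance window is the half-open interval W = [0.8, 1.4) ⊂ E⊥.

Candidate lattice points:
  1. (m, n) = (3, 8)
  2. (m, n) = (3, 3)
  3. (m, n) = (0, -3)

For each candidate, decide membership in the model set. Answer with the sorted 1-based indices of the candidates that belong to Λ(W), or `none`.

Numerically λ ≈ 1.618034 and λ' = −1/λ ≈ -0.618034.
[1] lift (3,8): star map gives -1.944272; window check 0.8 ≤ -1.944272 < 1.4 is false → out
[2] lift (3,3): star map gives 1.145898; window check 0.8 ≤ 1.145898 < 1.4 is true → IN Λ
[3] lift (0,-3): star map gives 1.854102; window check 0.8 ≤ 1.854102 < 1.4 is false → out

2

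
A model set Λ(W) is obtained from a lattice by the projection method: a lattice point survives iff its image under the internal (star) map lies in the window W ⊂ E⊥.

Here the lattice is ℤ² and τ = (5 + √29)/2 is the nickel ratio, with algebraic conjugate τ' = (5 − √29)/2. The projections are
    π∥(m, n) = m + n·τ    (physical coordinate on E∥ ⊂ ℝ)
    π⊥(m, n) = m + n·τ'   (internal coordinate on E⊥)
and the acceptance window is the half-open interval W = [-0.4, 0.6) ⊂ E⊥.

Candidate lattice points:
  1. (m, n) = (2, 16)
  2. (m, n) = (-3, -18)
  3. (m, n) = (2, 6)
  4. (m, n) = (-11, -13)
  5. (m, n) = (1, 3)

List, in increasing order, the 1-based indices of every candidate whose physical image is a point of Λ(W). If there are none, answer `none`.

Compute τ' = (5−√29)/2 = -0.192582, so π⊥(m,n) = m -0.192582·n.
#1 (2,16): internal coord 2 + (16)·τ' = -1.081318; -1.081318 ∉ [-0.4, 0.6) → out
#2 (-3,-18): internal coord -3 + (-18)·τ' = +0.466483; +0.466483 ∈ [-0.4, 0.6) → IN Λ
#3 (2,6): internal coord 2 + (6)·τ' = +0.844506; +0.844506 ∉ [-0.4, 0.6) → out
#4 (-11,-13): internal coord -11 + (-13)·τ' = -8.496429; -8.496429 ∉ [-0.4, 0.6) → out
#5 (1,3): internal coord 1 + (3)·τ' = +0.422253; +0.422253 ∈ [-0.4, 0.6) → IN Λ

2, 5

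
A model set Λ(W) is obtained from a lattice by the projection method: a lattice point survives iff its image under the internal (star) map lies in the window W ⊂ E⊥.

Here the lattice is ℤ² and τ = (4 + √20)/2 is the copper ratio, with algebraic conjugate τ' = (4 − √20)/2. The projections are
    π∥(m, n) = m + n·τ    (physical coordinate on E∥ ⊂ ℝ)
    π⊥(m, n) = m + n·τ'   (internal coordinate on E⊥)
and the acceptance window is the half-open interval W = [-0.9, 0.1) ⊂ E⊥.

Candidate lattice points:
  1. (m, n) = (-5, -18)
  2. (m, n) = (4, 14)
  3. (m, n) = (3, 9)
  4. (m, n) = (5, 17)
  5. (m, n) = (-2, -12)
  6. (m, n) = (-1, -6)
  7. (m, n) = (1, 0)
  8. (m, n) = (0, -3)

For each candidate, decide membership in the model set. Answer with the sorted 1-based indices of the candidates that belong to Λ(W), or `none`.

τ' = (4−√20)/2 ≈ -0.2361.
[1] lift (-5,-18): star map gives -0.7508; window check -0.9 ≤ -0.7508 < 0.1 is true → IN Λ
[2] lift (4,14): star map gives 0.6950; window check -0.9 ≤ 0.6950 < 0.1 is false → out
[3] lift (3,9): star map gives 0.8754; window check -0.9 ≤ 0.8754 < 0.1 is false → out
[4] lift (5,17): star map gives 0.9868; window check -0.9 ≤ 0.9868 < 0.1 is false → out
[5] lift (-2,-12): star map gives 0.8328; window check -0.9 ≤ 0.8328 < 0.1 is false → out
[6] lift (-1,-6): star map gives 0.4164; window check -0.9 ≤ 0.4164 < 0.1 is false → out
[7] lift (1,0): star map gives 1.0000; window check -0.9 ≤ 1.0000 < 0.1 is false → out
[8] lift (0,-3): star map gives 0.7082; window check -0.9 ≤ 0.7082 < 0.1 is false → out

1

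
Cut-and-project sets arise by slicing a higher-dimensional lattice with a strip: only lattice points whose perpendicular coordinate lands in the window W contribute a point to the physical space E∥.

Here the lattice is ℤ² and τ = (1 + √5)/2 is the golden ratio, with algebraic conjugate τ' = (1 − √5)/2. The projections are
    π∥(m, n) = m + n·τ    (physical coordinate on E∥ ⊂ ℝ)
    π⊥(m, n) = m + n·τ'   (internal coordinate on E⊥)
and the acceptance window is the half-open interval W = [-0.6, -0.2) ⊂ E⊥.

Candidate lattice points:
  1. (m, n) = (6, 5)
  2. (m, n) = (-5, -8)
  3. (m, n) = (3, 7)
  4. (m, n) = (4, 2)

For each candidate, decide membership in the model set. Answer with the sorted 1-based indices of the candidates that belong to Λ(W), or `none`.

none

Compute τ' = (1−√5)/2 = -0.61803, so π⊥(m,n) = m -0.61803·n.
candidate 1: (m,n)=(6,5) → π∥ = 6+5·τ ≈ 14.09017, π⊥ = 6+5·τ' ≈ 2.90983 ∉ [-0.6, -0.2) ⇒ out
candidate 2: (m,n)=(-5,-8) → π∥ = -5-8·τ ≈ -17.94427, π⊥ = -5-8·τ' ≈ -0.05573 ∉ [-0.6, -0.2) ⇒ out
candidate 3: (m,n)=(3,7) → π∥ = 3+7·τ ≈ 14.32624, π⊥ = 3+7·τ' ≈ -1.32624 ∉ [-0.6, -0.2) ⇒ out
candidate 4: (m,n)=(4,2) → π∥ = 4+2·τ ≈ 7.23607, π⊥ = 4+2·τ' ≈ 2.76393 ∉ [-0.6, -0.2) ⇒ out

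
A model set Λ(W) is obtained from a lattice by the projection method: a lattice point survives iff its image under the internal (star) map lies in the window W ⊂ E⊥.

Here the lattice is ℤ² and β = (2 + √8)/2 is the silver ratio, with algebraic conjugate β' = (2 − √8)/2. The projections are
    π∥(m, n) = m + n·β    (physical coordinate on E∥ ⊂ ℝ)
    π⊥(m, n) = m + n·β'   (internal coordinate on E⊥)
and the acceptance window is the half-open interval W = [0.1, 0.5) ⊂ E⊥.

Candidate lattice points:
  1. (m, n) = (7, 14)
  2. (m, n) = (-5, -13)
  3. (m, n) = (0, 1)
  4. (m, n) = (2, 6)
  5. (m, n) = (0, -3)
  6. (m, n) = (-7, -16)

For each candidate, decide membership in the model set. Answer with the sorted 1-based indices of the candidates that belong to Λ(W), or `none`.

Compute β' = (2−√8)/2 = -0.414214, so π⊥(m,n) = m -0.414214·n.
[1] lift (7,14): star map gives 1.201010; window check 0.1 ≤ 1.201010 < 0.5 is false → out
[2] lift (-5,-13): star map gives 0.384776; window check 0.1 ≤ 0.384776 < 0.5 is true → IN Λ
[3] lift (0,1): star map gives -0.414214; window check 0.1 ≤ -0.414214 < 0.5 is false → out
[4] lift (2,6): star map gives -0.485281; window check 0.1 ≤ -0.485281 < 0.5 is false → out
[5] lift (0,-3): star map gives 1.242641; window check 0.1 ≤ 1.242641 < 0.5 is false → out
[6] lift (-7,-16): star map gives -0.372583; window check 0.1 ≤ -0.372583 < 0.5 is false → out

2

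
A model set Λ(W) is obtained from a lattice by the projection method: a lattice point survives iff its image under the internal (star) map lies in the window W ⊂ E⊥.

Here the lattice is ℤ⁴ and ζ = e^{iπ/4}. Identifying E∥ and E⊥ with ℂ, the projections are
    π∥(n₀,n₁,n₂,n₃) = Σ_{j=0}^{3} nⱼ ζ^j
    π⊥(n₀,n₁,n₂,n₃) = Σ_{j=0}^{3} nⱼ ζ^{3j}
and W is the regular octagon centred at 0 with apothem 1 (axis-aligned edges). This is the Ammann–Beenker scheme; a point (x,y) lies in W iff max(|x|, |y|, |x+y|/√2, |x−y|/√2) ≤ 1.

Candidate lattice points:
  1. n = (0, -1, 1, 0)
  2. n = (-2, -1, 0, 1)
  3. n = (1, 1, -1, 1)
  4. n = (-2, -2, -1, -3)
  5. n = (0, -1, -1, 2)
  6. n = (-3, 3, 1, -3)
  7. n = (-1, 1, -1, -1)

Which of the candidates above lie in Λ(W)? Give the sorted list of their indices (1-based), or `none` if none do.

Internal map: ζ^{3j} for j=0..3 gives (1,0), (−√2/2,√2/2), (0,−1), (√2/2,√2/2).
#1 (0, -1, 1, 0): internal (0.70711, -1.70711); octagon support 1.70711 vs apothem 1 → ∉ W
#2 (-2, -1, 0, 1): internal (-0.58579, 0.00000); octagon support 0.58579 vs apothem 1 → ∈ W
#3 (1, 1, -1, 1): internal (1.00000, 2.41421); octagon support 2.41421 vs apothem 1 → ∉ W
#4 (-2, -2, -1, -3): internal (-2.70711, -2.53553); octagon support 3.70711 vs apothem 1 → ∉ W
#5 (0, -1, -1, 2): internal (2.12132, 1.70711); octagon support 2.70711 vs apothem 1 → ∉ W
#6 (-3, 3, 1, -3): internal (-7.24264, -1.00000); octagon support 7.24264 vs apothem 1 → ∉ W
#7 (-1, 1, -1, -1): internal (-2.41421, 1.00000); octagon support 2.41421 vs apothem 1 → ∉ W

2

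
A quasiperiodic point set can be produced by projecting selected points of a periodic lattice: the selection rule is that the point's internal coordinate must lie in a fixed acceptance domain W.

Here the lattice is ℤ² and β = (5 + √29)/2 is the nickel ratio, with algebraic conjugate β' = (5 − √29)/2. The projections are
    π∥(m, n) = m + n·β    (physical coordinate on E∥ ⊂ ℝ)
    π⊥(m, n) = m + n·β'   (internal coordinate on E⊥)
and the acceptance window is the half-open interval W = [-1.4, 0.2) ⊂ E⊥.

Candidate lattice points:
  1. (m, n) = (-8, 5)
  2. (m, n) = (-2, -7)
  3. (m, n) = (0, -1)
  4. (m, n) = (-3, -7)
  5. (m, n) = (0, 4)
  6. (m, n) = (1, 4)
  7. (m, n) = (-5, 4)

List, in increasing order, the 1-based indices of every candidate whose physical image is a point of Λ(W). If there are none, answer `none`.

β' = (5−√29)/2 ≈ -0.192582.
[1] lift (-8,5): star map gives -8.962912; window check -1.4 ≤ -8.962912 < 0.2 is false → out
[2] lift (-2,-7): star map gives -0.651923; window check -1.4 ≤ -0.651923 < 0.2 is true → IN Λ
[3] lift (0,-1): star map gives 0.192582; window check -1.4 ≤ 0.192582 < 0.2 is true → IN Λ
[4] lift (-3,-7): star map gives -1.651923; window check -1.4 ≤ -1.651923 < 0.2 is false → out
[5] lift (0,4): star map gives -0.770330; window check -1.4 ≤ -0.770330 < 0.2 is true → IN Λ
[6] lift (1,4): star map gives 0.229670; window check -1.4 ≤ 0.229670 < 0.2 is false → out
[7] lift (-5,4): star map gives -5.770330; window check -1.4 ≤ -5.770330 < 0.2 is false → out

2, 3, 5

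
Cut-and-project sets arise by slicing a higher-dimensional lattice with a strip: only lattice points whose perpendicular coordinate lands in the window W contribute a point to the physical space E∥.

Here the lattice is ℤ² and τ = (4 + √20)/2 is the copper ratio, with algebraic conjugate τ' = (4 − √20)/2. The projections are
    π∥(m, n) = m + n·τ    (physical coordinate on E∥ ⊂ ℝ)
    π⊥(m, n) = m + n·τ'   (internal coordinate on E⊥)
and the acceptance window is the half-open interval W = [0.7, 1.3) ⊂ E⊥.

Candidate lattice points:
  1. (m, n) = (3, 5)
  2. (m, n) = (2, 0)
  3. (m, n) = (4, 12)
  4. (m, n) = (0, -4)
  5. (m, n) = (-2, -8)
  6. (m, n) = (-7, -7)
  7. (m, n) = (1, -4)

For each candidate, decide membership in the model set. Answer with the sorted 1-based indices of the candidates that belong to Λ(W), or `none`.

3, 4

τ' = (4−√20)/2 ≈ -0.2361.
#1 (3,5): internal coord 3 + (5)·τ' = +1.8197; +1.8197 ∉ [0.7, 1.3) → out
#2 (2,0): internal coord 2 + (0)·τ' = +2.0000; +2.0000 ∉ [0.7, 1.3) → out
#3 (4,12): internal coord 4 + (12)·τ' = +1.1672; +1.1672 ∈ [0.7, 1.3) → IN Λ
#4 (0,-4): internal coord 0 + (-4)·τ' = +0.9443; +0.9443 ∈ [0.7, 1.3) → IN Λ
#5 (-2,-8): internal coord -2 + (-8)·τ' = -0.1115; -0.1115 ∉ [0.7, 1.3) → out
#6 (-7,-7): internal coord -7 + (-7)·τ' = -5.3475; -5.3475 ∉ [0.7, 1.3) → out
#7 (1,-4): internal coord 1 + (-4)·τ' = +1.9443; +1.9443 ∉ [0.7, 1.3) → out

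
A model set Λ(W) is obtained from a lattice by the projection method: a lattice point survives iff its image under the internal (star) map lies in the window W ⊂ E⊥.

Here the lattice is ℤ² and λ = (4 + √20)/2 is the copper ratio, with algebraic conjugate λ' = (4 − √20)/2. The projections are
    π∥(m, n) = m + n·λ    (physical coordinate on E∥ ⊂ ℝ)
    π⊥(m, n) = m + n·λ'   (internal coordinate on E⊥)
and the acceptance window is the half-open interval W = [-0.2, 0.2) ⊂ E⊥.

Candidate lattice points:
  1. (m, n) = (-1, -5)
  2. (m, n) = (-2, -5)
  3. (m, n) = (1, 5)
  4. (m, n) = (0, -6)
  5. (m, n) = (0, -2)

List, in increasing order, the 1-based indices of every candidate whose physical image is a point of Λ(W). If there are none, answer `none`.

1, 3

Compute λ' = (4−√20)/2 = -0.23607, so π⊥(m,n) = m -0.23607·n.
#1 (-1,-5): internal coord -1 + (-5)·λ' = +0.18034; +0.18034 ∈ [-0.2, 0.2) → IN Λ
#2 (-2,-5): internal coord -2 + (-5)·λ' = -0.81966; -0.81966 ∉ [-0.2, 0.2) → out
#3 (1,5): internal coord 1 + (5)·λ' = -0.18034; -0.18034 ∈ [-0.2, 0.2) → IN Λ
#4 (0,-6): internal coord 0 + (-6)·λ' = +1.41641; +1.41641 ∉ [-0.2, 0.2) → out
#5 (0,-2): internal coord 0 + (-2)·λ' = +0.47214; +0.47214 ∉ [-0.2, 0.2) → out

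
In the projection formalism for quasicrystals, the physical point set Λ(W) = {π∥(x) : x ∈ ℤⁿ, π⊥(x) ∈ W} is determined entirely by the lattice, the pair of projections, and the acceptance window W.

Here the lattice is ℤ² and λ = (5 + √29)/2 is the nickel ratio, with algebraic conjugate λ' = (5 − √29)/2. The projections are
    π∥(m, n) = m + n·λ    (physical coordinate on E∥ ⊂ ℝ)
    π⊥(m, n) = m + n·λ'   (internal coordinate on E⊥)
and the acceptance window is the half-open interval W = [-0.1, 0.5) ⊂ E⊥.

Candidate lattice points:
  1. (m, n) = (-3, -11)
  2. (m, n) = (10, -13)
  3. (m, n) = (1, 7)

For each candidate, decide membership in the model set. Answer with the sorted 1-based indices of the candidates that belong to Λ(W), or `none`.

Numerically λ ≈ 5.1926 and λ' = −1/λ ≈ -0.1926.
#1 (-3,-11): internal coord -3 + (-11)·λ' = -0.8816; -0.8816 ∉ [-0.1, 0.5) → out
#2 (10,-13): internal coord 10 + (-13)·λ' = +12.5036; +12.5036 ∉ [-0.1, 0.5) → out
#3 (1,7): internal coord 1 + (7)·λ' = -0.3481; -0.3481 ∉ [-0.1, 0.5) → out

none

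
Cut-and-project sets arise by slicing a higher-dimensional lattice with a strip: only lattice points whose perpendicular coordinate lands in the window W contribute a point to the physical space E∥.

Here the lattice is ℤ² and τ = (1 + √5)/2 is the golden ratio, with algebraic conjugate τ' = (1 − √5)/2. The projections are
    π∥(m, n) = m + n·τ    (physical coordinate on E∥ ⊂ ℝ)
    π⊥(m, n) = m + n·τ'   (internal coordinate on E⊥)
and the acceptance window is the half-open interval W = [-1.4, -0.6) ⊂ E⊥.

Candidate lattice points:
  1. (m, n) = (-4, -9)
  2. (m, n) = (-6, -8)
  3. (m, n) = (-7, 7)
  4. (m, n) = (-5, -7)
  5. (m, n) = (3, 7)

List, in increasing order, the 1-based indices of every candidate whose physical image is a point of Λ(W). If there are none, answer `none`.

2, 4, 5

Numerically τ ≈ 1.6180 and τ' = −1/τ ≈ -0.6180.
#1 (-4,-9): internal coord -4 + (-9)·τ' = +1.5623; +1.5623 ∉ [-1.4, -0.6) → out
#2 (-6,-8): internal coord -6 + (-8)·τ' = -1.0557; -1.0557 ∈ [-1.4, -0.6) → IN Λ
#3 (-7,7): internal coord -7 + (7)·τ' = -11.3262; -11.3262 ∉ [-1.4, -0.6) → out
#4 (-5,-7): internal coord -5 + (-7)·τ' = -0.6738; -0.6738 ∈ [-1.4, -0.6) → IN Λ
#5 (3,7): internal coord 3 + (7)·τ' = -1.3262; -1.3262 ∈ [-1.4, -0.6) → IN Λ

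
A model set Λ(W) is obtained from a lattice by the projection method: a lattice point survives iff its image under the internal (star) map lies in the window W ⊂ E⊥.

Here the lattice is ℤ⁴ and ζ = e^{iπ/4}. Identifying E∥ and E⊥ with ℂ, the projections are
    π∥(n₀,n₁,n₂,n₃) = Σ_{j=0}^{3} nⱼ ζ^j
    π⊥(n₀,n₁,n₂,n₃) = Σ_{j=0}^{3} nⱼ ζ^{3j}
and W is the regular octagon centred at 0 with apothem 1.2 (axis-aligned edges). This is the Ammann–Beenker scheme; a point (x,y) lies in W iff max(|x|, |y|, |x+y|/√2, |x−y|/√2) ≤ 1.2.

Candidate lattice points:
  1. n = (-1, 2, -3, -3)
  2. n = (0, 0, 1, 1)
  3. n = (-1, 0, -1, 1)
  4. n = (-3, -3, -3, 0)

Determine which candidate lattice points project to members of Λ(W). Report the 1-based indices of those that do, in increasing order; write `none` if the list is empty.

2

Internal map: ζ^{3j} for j=0..3 gives (1,0), (−√2/2,√2/2), (0,−1), (√2/2,√2/2).
#1 (-1, 2, -3, -3): internal (-4.535534, 2.292893); octagon support 4.828427 vs apothem 1.2 → ∉ W
#2 (0, 0, 1, 1): internal (0.707107, -0.292893); octagon support 0.707107 vs apothem 1.2 → ∈ W
#3 (-1, 0, -1, 1): internal (-0.292893, 1.707107); octagon support 1.707107 vs apothem 1.2 → ∉ W
#4 (-3, -3, -3, 0): internal (-0.878680, 0.878680); octagon support 1.242641 vs apothem 1.2 → ∉ W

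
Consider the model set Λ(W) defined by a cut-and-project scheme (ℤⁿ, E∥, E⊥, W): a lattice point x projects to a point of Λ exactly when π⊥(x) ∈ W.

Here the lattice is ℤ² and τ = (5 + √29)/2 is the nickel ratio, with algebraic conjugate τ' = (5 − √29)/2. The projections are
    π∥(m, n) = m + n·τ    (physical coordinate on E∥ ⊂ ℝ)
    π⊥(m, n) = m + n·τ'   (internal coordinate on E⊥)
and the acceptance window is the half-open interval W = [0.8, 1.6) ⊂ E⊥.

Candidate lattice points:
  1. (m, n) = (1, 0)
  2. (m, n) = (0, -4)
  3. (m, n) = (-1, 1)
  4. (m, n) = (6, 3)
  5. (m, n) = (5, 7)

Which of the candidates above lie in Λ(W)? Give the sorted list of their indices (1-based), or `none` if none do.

τ' = (5−√29)/2 ≈ -0.19258.
candidate 1: (m,n)=(1,0) → π∥ = 1+0·τ ≈ 1.00000, π⊥ = 1+0·τ' ≈ 1.00000 ∈ [0.8, 1.6) ⇒ IN Λ
candidate 2: (m,n)=(0,-4) → π∥ = 0-4·τ ≈ -20.77033, π⊥ = 0-4·τ' ≈ 0.77033 ∉ [0.8, 1.6) ⇒ out
candidate 3: (m,n)=(-1,1) → π∥ = -1+1·τ ≈ 4.19258, π⊥ = -1+1·τ' ≈ -1.19258 ∉ [0.8, 1.6) ⇒ out
candidate 4: (m,n)=(6,3) → π∥ = 6+3·τ ≈ 21.57775, π⊥ = 6+3·τ' ≈ 5.42225 ∉ [0.8, 1.6) ⇒ out
candidate 5: (m,n)=(5,7) → π∥ = 5+7·τ ≈ 41.34808, π⊥ = 5+7·τ' ≈ 3.65192 ∉ [0.8, 1.6) ⇒ out

1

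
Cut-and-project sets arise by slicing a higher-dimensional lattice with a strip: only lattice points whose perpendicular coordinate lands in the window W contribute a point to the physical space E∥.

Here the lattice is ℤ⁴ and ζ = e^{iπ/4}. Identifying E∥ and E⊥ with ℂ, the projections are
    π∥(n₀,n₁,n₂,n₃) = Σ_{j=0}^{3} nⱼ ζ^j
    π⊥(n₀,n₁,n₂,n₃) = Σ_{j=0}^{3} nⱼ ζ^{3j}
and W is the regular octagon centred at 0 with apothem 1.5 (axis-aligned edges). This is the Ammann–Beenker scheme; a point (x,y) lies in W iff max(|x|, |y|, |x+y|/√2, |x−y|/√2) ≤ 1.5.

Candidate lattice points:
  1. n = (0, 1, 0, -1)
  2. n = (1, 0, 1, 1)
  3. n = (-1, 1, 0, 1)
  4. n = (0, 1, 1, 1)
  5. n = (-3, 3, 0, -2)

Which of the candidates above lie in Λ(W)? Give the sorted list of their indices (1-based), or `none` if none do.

With ζ = e^{iπ/4} the internal vectors are ζ^0,ζ^3,ζ^6,ζ^9.
candidate 1: n = (0, 1, 0, -1) → π⊥ ≈ (-1.414214, +0.000000); max(|x|,|y|,|x±y|/√2) = 1.414214 ≤ 1.5 ⇒ ∈ W
candidate 2: n = (1, 0, 1, 1) → π⊥ ≈ (+1.707107, -0.292893); max(|x|,|y|,|x±y|/√2) = 1.707107 > 1.5 ⇒ ∉ W
candidate 3: n = (-1, 1, 0, 1) → π⊥ ≈ (-1.000000, +1.414214); max(|x|,|y|,|x±y|/√2) = 1.707107 > 1.5 ⇒ ∉ W
candidate 4: n = (0, 1, 1, 1) → π⊥ ≈ (+0.000000, +0.414214); max(|x|,|y|,|x±y|/√2) = 0.414214 ≤ 1.5 ⇒ ∈ W
candidate 5: n = (-3, 3, 0, -2) → π⊥ ≈ (-6.535534, +0.707107); max(|x|,|y|,|x±y|/√2) = 6.535534 > 1.5 ⇒ ∉ W

1, 4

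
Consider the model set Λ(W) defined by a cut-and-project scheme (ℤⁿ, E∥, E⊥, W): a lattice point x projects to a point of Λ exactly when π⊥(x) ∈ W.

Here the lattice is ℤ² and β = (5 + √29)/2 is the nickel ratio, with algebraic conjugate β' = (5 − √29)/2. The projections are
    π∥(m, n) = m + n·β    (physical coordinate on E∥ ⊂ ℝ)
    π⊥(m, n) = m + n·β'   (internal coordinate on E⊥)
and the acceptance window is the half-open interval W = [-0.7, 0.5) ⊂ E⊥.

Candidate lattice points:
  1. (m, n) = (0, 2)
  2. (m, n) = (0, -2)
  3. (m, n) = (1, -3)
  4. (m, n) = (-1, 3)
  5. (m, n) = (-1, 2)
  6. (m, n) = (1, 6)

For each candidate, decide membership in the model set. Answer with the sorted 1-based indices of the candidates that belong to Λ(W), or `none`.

Numerically β ≈ 5.192582 and β' = −1/β ≈ -0.192582.
candidate 1: (m,n)=(0,2) → π∥ = 0+2·β ≈ 10.385165, π⊥ = 0+2·β' ≈ -0.385165 ∈ [-0.7, 0.5) ⇒ IN Λ
candidate 2: (m,n)=(0,-2) → π∥ = 0-2·β ≈ -10.385165, π⊥ = 0-2·β' ≈ 0.385165 ∈ [-0.7, 0.5) ⇒ IN Λ
candidate 3: (m,n)=(1,-3) → π∥ = 1-3·β ≈ -14.577747, π⊥ = 1-3·β' ≈ 1.577747 ∉ [-0.7, 0.5) ⇒ out
candidate 4: (m,n)=(-1,3) → π∥ = -1+3·β ≈ 14.577747, π⊥ = -1+3·β' ≈ -1.577747 ∉ [-0.7, 0.5) ⇒ out
candidate 5: (m,n)=(-1,2) → π∥ = -1+2·β ≈ 9.385165, π⊥ = -1+2·β' ≈ -1.385165 ∉ [-0.7, 0.5) ⇒ out
candidate 6: (m,n)=(1,6) → π∥ = 1+6·β ≈ 32.155494, π⊥ = 1+6·β' ≈ -0.155494 ∈ [-0.7, 0.5) ⇒ IN Λ

1, 2, 6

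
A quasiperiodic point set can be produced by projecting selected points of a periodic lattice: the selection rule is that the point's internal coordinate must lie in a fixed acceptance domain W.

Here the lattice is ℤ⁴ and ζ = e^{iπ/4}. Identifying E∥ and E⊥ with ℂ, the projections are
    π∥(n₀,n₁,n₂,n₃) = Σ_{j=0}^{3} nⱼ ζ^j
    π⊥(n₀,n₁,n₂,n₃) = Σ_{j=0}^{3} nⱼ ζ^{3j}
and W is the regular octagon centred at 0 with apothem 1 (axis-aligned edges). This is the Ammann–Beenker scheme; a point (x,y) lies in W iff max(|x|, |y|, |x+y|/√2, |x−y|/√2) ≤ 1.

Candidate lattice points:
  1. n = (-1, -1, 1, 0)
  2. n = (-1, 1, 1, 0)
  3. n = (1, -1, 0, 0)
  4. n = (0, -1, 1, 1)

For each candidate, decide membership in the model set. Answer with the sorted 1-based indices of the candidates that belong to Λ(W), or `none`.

With ζ = e^{iπ/4} the internal vectors are ζ^0,ζ^3,ζ^6,ζ^9.
#1 (-1, -1, 1, 0): internal (-0.29289, -1.70711); octagon support 1.70711 vs apothem 1 → ∉ W
#2 (-1, 1, 1, 0): internal (-1.70711, -0.29289); octagon support 1.70711 vs apothem 1 → ∉ W
#3 (1, -1, 0, 0): internal (1.70711, -0.70711); octagon support 1.70711 vs apothem 1 → ∉ W
#4 (0, -1, 1, 1): internal (1.41421, -1.00000); octagon support 1.70711 vs apothem 1 → ∉ W

none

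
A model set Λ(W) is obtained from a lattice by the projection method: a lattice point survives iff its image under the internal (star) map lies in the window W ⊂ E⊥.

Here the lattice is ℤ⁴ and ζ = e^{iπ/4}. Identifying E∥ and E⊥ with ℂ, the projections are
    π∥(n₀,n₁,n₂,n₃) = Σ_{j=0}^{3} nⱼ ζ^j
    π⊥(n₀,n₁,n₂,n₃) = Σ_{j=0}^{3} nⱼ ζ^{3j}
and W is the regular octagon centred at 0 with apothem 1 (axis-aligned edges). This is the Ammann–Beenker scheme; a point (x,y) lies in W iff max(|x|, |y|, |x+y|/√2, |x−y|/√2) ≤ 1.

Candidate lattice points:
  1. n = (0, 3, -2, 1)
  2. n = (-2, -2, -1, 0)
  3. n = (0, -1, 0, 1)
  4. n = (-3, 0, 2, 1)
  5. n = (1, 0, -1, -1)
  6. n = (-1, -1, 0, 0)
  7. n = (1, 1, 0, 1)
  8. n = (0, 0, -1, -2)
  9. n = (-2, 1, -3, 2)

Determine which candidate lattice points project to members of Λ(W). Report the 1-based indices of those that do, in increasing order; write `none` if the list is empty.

π⊥(n) = n₀ + n₁ζ³ + n₂ζ⁶ + n₃ζ⁹ where ζ = e^{iπ/4}.
#1 (0, 3, -2, 1): internal (-1.41421, 4.82843); octagon support 4.82843 vs apothem 1 → ∉ W
#2 (-2, -2, -1, 0): internal (-0.58579, -0.41421); octagon support 0.70711 vs apothem 1 → ∈ W
#3 (0, -1, 0, 1): internal (1.41421, 0.00000); octagon support 1.41421 vs apothem 1 → ∉ W
#4 (-3, 0, 2, 1): internal (-2.29289, -1.29289); octagon support 2.53553 vs apothem 1 → ∉ W
#5 (1, 0, -1, -1): internal (0.29289, 0.29289); octagon support 0.41421 vs apothem 1 → ∈ W
#6 (-1, -1, 0, 0): internal (-0.29289, -0.70711); octagon support 0.70711 vs apothem 1 → ∈ W
#7 (1, 1, 0, 1): internal (1.00000, 1.41421); octagon support 1.70711 vs apothem 1 → ∉ W
#8 (0, 0, -1, -2): internal (-1.41421, -0.41421); octagon support 1.41421 vs apothem 1 → ∉ W
#9 (-2, 1, -3, 2): internal (-1.29289, 5.12132); octagon support 5.12132 vs apothem 1 → ∉ W

2, 5, 6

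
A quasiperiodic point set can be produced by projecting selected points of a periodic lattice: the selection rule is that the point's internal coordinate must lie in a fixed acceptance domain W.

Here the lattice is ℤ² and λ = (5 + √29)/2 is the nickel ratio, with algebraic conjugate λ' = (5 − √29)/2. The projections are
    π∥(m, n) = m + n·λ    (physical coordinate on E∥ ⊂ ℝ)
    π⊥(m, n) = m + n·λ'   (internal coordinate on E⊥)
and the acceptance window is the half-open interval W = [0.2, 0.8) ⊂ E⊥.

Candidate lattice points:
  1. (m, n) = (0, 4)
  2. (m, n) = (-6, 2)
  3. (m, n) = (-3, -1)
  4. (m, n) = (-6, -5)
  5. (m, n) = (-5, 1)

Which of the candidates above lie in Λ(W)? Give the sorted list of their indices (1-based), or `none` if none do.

none

λ' = (5−√29)/2 ≈ -0.1926.
#1 (0,4): internal coord 0 + (4)·λ' = -0.7703; -0.7703 ∉ [0.2, 0.8) → out
#2 (-6,2): internal coord -6 + (2)·λ' = -6.3852; -6.3852 ∉ [0.2, 0.8) → out
#3 (-3,-1): internal coord -3 + (-1)·λ' = -2.8074; -2.8074 ∉ [0.2, 0.8) → out
#4 (-6,-5): internal coord -6 + (-5)·λ' = -5.0371; -5.0371 ∉ [0.2, 0.8) → out
#5 (-5,1): internal coord -5 + (1)·λ' = -5.1926; -5.1926 ∉ [0.2, 0.8) → out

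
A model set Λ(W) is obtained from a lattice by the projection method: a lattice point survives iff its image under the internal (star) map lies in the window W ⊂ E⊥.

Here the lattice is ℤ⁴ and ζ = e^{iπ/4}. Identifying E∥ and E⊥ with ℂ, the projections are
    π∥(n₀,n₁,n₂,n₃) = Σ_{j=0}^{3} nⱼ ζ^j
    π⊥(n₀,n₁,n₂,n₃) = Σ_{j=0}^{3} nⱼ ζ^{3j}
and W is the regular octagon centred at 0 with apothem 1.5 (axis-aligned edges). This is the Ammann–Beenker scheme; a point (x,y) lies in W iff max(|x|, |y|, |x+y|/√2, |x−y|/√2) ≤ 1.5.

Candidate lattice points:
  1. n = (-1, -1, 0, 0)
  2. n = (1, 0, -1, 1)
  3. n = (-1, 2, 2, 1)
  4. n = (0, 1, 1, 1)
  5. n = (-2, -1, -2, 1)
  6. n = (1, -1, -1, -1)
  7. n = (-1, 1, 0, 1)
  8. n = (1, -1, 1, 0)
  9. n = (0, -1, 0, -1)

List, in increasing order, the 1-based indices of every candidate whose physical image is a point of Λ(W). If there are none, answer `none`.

1, 4, 6, 9

With ζ = e^{iπ/4} the internal vectors are ζ^0,ζ^3,ζ^6,ζ^9.
candidate 1: n = (-1, -1, 0, 0) → π⊥ ≈ (-0.29289, -0.70711); max(|x|,|y|,|x±y|/√2) = 0.70711 ≤ 1.5 ⇒ ∈ W
candidate 2: n = (1, 0, -1, 1) → π⊥ ≈ (+1.70711, +1.70711); max(|x|,|y|,|x±y|/√2) = 2.41421 > 1.5 ⇒ ∉ W
candidate 3: n = (-1, 2, 2, 1) → π⊥ ≈ (-1.70711, +0.12132); max(|x|,|y|,|x±y|/√2) = 1.70711 > 1.5 ⇒ ∉ W
candidate 4: n = (0, 1, 1, 1) → π⊥ ≈ (+0.00000, +0.41421); max(|x|,|y|,|x±y|/√2) = 0.41421 ≤ 1.5 ⇒ ∈ W
candidate 5: n = (-2, -1, -2, 1) → π⊥ ≈ (-0.58579, +2.00000); max(|x|,|y|,|x±y|/√2) = 2.00000 > 1.5 ⇒ ∉ W
candidate 6: n = (1, -1, -1, -1) → π⊥ ≈ (+1.00000, -0.41421); max(|x|,|y|,|x±y|/√2) = 1.00000 ≤ 1.5 ⇒ ∈ W
candidate 7: n = (-1, 1, 0, 1) → π⊥ ≈ (-1.00000, +1.41421); max(|x|,|y|,|x±y|/√2) = 1.70711 > 1.5 ⇒ ∉ W
candidate 8: n = (1, -1, 1, 0) → π⊥ ≈ (+1.70711, -1.70711); max(|x|,|y|,|x±y|/√2) = 2.41421 > 1.5 ⇒ ∉ W
candidate 9: n = (0, -1, 0, -1) → π⊥ ≈ (+0.00000, -1.41421); max(|x|,|y|,|x±y|/√2) = 1.41421 ≤ 1.5 ⇒ ∈ W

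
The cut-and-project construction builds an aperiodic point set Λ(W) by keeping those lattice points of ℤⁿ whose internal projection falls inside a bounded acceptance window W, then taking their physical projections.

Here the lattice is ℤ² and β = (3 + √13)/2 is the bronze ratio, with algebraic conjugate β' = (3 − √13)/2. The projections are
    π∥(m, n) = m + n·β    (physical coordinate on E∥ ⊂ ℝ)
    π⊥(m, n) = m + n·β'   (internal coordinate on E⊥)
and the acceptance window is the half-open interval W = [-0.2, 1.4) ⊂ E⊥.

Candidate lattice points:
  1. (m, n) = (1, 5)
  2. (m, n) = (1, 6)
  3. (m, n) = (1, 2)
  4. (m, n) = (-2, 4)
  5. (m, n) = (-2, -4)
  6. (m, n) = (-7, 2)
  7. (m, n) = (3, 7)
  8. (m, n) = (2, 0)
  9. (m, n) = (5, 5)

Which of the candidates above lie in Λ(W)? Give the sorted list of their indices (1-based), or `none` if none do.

β' = (3−√13)/2 ≈ -0.3028.
[1] lift (1,5): star map gives -0.5139; window check -0.2 ≤ -0.5139 < 1.4 is false → out
[2] lift (1,6): star map gives -0.8167; window check -0.2 ≤ -0.8167 < 1.4 is false → out
[3] lift (1,2): star map gives 0.3944; window check -0.2 ≤ 0.3944 < 1.4 is true → IN Λ
[4] lift (-2,4): star map gives -3.2111; window check -0.2 ≤ -3.2111 < 1.4 is false → out
[5] lift (-2,-4): star map gives -0.7889; window check -0.2 ≤ -0.7889 < 1.4 is false → out
[6] lift (-7,2): star map gives -7.6056; window check -0.2 ≤ -7.6056 < 1.4 is false → out
[7] lift (3,7): star map gives 0.8806; window check -0.2 ≤ 0.8806 < 1.4 is true → IN Λ
[8] lift (2,0): star map gives 2.0000; window check -0.2 ≤ 2.0000 < 1.4 is false → out
[9] lift (5,5): star map gives 3.4861; window check -0.2 ≤ 3.4861 < 1.4 is false → out

3, 7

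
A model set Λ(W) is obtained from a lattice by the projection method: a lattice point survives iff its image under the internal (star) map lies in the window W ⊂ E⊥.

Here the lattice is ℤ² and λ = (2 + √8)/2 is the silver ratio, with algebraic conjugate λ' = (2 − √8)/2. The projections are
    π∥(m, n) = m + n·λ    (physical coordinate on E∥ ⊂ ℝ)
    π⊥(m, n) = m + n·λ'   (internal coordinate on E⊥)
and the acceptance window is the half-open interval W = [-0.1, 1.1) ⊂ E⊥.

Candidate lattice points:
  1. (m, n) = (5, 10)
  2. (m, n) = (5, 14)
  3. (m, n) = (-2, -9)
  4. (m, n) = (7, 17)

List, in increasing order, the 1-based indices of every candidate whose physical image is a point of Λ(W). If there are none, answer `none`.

λ' = (2−√8)/2 ≈ -0.4142.
#1 (5,10): internal coord 5 + (10)·λ' = +0.8579; +0.8579 ∈ [-0.1, 1.1) → IN Λ
#2 (5,14): internal coord 5 + (14)·λ' = -0.7990; -0.7990 ∉ [-0.1, 1.1) → out
#3 (-2,-9): internal coord -2 + (-9)·λ' = +1.7279; +1.7279 ∉ [-0.1, 1.1) → out
#4 (7,17): internal coord 7 + (17)·λ' = -0.0416; -0.0416 ∈ [-0.1, 1.1) → IN Λ

1, 4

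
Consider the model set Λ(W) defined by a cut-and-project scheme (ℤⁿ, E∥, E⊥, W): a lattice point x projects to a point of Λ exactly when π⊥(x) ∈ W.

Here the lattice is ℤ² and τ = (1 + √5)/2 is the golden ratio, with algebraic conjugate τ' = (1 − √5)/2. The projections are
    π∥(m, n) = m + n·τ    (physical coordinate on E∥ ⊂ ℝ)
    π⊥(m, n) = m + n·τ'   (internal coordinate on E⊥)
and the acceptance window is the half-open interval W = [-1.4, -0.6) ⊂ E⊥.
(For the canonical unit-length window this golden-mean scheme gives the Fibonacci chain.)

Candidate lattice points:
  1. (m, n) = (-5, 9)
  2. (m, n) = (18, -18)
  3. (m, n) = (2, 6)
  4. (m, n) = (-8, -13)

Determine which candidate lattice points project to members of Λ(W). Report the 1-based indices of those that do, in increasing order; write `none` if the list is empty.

none

τ' = (1−√5)/2 ≈ -0.618034.
candidate 1: (m,n)=(-5,9) → π∥ = -5+9·τ ≈ 9.562306, π⊥ = -5+9·τ' ≈ -10.562306 ∉ [-1.4, -0.6) ⇒ out
candidate 2: (m,n)=(18,-18) → π∥ = 18-18·τ ≈ -11.124612, π⊥ = 18-18·τ' ≈ 29.124612 ∉ [-1.4, -0.6) ⇒ out
candidate 3: (m,n)=(2,6) → π∥ = 2+6·τ ≈ 11.708204, π⊥ = 2+6·τ' ≈ -1.708204 ∉ [-1.4, -0.6) ⇒ out
candidate 4: (m,n)=(-8,-13) → π∥ = -8-13·τ ≈ -29.034442, π⊥ = -8-13·τ' ≈ 0.034442 ∉ [-1.4, -0.6) ⇒ out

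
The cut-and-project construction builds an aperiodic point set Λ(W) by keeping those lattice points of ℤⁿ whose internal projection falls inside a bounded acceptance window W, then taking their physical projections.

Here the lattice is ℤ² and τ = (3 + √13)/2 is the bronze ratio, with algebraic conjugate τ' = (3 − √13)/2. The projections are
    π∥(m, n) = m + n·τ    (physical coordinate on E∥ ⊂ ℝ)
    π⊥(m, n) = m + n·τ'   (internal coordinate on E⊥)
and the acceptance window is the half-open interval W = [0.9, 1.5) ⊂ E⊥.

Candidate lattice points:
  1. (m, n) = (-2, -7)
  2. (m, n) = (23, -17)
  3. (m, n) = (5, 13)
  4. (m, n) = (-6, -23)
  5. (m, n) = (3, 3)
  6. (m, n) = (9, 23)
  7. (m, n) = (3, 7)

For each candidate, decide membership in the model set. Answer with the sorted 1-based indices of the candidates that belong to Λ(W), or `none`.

3, 4

Compute τ' = (3−√13)/2 = -0.302776, so π⊥(m,n) = m -0.302776·n.
candidate 1: (m,n)=(-2,-7) → π∥ = -2-7·τ ≈ -25.119429, π⊥ = -2-7·τ' ≈ 0.119429 ∉ [0.9, 1.5) ⇒ out
candidate 2: (m,n)=(23,-17) → π∥ = 23-17·τ ≈ -33.147186, π⊥ = 23-17·τ' ≈ 28.147186 ∉ [0.9, 1.5) ⇒ out
candidate 3: (m,n)=(5,13) → π∥ = 5+13·τ ≈ 47.936083, π⊥ = 5+13·τ' ≈ 1.063917 ∈ [0.9, 1.5) ⇒ IN Λ
candidate 4: (m,n)=(-6,-23) → π∥ = -6-23·τ ≈ -81.963840, π⊥ = -6-23·τ' ≈ 0.963840 ∈ [0.9, 1.5) ⇒ IN Λ
candidate 5: (m,n)=(3,3) → π∥ = 3+3·τ ≈ 12.908327, π⊥ = 3+3·τ' ≈ 2.091673 ∉ [0.9, 1.5) ⇒ out
candidate 6: (m,n)=(9,23) → π∥ = 9+23·τ ≈ 84.963840, π⊥ = 9+23·τ' ≈ 2.036160 ∉ [0.9, 1.5) ⇒ out
candidate 7: (m,n)=(3,7) → π∥ = 3+7·τ ≈ 26.119429, π⊥ = 3+7·τ' ≈ 0.880571 ∉ [0.9, 1.5) ⇒ out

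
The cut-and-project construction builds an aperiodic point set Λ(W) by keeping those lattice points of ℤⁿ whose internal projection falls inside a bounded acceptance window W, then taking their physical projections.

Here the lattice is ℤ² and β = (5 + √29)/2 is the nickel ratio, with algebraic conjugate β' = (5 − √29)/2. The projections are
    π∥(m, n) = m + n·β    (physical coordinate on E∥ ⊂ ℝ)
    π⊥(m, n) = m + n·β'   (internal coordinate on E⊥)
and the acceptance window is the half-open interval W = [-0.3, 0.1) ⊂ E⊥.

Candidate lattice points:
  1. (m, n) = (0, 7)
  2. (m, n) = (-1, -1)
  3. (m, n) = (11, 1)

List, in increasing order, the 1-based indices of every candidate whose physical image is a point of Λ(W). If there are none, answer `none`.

Compute β' = (5−√29)/2 = -0.19258, so π⊥(m,n) = m -0.19258·n.
candidate 1: (m,n)=(0,7) → π∥ = 0+7·β ≈ 36.34808, π⊥ = 0+7·β' ≈ -1.34808 ∉ [-0.3, 0.1) ⇒ out
candidate 2: (m,n)=(-1,-1) → π∥ = -1-1·β ≈ -6.19258, π⊥ = -1-1·β' ≈ -0.80742 ∉ [-0.3, 0.1) ⇒ out
candidate 3: (m,n)=(11,1) → π∥ = 11+1·β ≈ 16.19258, π⊥ = 11+1·β' ≈ 10.80742 ∉ [-0.3, 0.1) ⇒ out

none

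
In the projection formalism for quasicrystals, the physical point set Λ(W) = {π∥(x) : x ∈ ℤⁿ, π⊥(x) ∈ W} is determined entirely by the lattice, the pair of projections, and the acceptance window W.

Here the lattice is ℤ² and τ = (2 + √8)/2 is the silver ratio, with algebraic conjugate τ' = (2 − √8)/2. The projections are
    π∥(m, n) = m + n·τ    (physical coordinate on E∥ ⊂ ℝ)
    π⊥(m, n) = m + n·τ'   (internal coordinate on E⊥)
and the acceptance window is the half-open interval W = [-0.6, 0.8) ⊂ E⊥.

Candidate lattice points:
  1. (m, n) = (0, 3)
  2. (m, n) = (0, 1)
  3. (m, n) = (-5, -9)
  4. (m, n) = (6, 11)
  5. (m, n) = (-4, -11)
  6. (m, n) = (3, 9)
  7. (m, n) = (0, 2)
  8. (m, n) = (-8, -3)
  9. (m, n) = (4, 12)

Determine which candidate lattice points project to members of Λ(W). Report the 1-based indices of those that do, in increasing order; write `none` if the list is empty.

Numerically τ ≈ 2.4142 and τ' = −1/τ ≈ -0.4142.
candidate 1: (m,n)=(0,3) → π∥ = 0+3·τ ≈ 7.2426, π⊥ = 0+3·τ' ≈ -1.2426 ∉ [-0.6, 0.8) ⇒ out
candidate 2: (m,n)=(0,1) → π∥ = 0+1·τ ≈ 2.4142, π⊥ = 0+1·τ' ≈ -0.4142 ∈ [-0.6, 0.8) ⇒ IN Λ
candidate 3: (m,n)=(-5,-9) → π∥ = -5-9·τ ≈ -26.7279, π⊥ = -5-9·τ' ≈ -1.2721 ∉ [-0.6, 0.8) ⇒ out
candidate 4: (m,n)=(6,11) → π∥ = 6+11·τ ≈ 32.5563, π⊥ = 6+11·τ' ≈ 1.4437 ∉ [-0.6, 0.8) ⇒ out
candidate 5: (m,n)=(-4,-11) → π∥ = -4-11·τ ≈ -30.5563, π⊥ = -4-11·τ' ≈ 0.5563 ∈ [-0.6, 0.8) ⇒ IN Λ
candidate 6: (m,n)=(3,9) → π∥ = 3+9·τ ≈ 24.7279, π⊥ = 3+9·τ' ≈ -0.7279 ∉ [-0.6, 0.8) ⇒ out
candidate 7: (m,n)=(0,2) → π∥ = 0+2·τ ≈ 4.8284, π⊥ = 0+2·τ' ≈ -0.8284 ∉ [-0.6, 0.8) ⇒ out
candidate 8: (m,n)=(-8,-3) → π∥ = -8-3·τ ≈ -15.2426, π⊥ = -8-3·τ' ≈ -6.7574 ∉ [-0.6, 0.8) ⇒ out
candidate 9: (m,n)=(4,12) → π∥ = 4+12·τ ≈ 32.9706, π⊥ = 4+12·τ' ≈ -0.9706 ∉ [-0.6, 0.8) ⇒ out

2, 5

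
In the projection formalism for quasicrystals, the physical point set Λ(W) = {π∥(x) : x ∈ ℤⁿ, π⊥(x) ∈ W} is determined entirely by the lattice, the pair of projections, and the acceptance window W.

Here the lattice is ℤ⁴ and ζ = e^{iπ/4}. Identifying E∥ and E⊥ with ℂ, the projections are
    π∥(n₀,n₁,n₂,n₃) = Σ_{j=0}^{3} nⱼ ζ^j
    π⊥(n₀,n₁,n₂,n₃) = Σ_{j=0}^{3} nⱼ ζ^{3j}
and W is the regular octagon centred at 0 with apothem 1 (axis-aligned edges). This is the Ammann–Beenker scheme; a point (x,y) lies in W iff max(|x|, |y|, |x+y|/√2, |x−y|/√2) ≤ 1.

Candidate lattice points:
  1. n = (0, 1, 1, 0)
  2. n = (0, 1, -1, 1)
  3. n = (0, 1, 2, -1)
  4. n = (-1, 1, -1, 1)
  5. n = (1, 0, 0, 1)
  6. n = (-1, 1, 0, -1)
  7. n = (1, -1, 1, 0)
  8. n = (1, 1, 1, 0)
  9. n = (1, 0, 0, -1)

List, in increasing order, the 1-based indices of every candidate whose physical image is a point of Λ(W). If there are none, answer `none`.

1, 8, 9

π⊥(n) = n₀ + n₁ζ³ + n₂ζ⁶ + n₃ζ⁹ where ζ = e^{iπ/4}.
#1 (0, 1, 1, 0): internal (-0.7071, -0.2929); octagon support 0.7071 vs apothem 1 → ∈ W
#2 (0, 1, -1, 1): internal (0.0000, 2.4142); octagon support 2.4142 vs apothem 1 → ∉ W
#3 (0, 1, 2, -1): internal (-1.4142, -2.0000); octagon support 2.4142 vs apothem 1 → ∉ W
#4 (-1, 1, -1, 1): internal (-1.0000, 2.4142); octagon support 2.4142 vs apothem 1 → ∉ W
#5 (1, 0, 0, 1): internal (1.7071, 0.7071); octagon support 1.7071 vs apothem 1 → ∉ W
#6 (-1, 1, 0, -1): internal (-2.4142, 0.0000); octagon support 2.4142 vs apothem 1 → ∉ W
#7 (1, -1, 1, 0): internal (1.7071, -1.7071); octagon support 2.4142 vs apothem 1 → ∉ W
#8 (1, 1, 1, 0): internal (0.2929, -0.2929); octagon support 0.4142 vs apothem 1 → ∈ W
#9 (1, 0, 0, -1): internal (0.2929, -0.7071); octagon support 0.7071 vs apothem 1 → ∈ W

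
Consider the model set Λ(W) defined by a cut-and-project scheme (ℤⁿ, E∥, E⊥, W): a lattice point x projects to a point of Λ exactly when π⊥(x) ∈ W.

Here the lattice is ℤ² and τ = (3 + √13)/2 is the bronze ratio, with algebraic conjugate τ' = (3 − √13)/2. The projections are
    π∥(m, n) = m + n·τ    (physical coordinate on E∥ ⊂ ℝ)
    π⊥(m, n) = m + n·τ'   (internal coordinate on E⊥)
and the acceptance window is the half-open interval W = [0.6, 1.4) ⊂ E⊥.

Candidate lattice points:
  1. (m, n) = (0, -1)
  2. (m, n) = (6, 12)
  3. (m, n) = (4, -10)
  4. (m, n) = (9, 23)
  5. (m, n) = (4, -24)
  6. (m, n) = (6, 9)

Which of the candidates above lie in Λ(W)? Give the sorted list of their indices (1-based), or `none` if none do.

Compute τ' = (3−√13)/2 = -0.30278, so π⊥(m,n) = m -0.30278·n.
[1] lift (0,-1): star map gives 0.30278; window check 0.6 ≤ 0.30278 < 1.4 is false → out
[2] lift (6,12): star map gives 2.36669; window check 0.6 ≤ 2.36669 < 1.4 is false → out
[3] lift (4,-10): star map gives 7.02776; window check 0.6 ≤ 7.02776 < 1.4 is false → out
[4] lift (9,23): star map gives 2.03616; window check 0.6 ≤ 2.03616 < 1.4 is false → out
[5] lift (4,-24): star map gives 11.26662; window check 0.6 ≤ 11.26662 < 1.4 is false → out
[6] lift (6,9): star map gives 3.27502; window check 0.6 ≤ 3.27502 < 1.4 is false → out

none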